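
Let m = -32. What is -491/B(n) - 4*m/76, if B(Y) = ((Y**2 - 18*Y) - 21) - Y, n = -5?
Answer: -6161/1881 ≈ -3.2754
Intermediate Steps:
B(Y) = -21 + Y**2 - 19*Y (B(Y) = (-21 + Y**2 - 18*Y) - Y = -21 + Y**2 - 19*Y)
-491/B(n) - 4*m/76 = -491/(-21 + (-5)**2 - 19*(-5)) - 4*(-32)/76 = -491/(-21 + 25 + 95) + 128*(1/76) = -491/99 + 32/19 = -6161/1881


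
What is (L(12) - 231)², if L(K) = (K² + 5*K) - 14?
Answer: 1681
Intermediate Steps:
L(K) = -14 + K² + 5*K
(L(12) - 231)² = ((-14 + 12² + 5*12) - 231)² = ((-14 + 144 + 60) - 231)² = (190 - 231)² = (-41)² = 1681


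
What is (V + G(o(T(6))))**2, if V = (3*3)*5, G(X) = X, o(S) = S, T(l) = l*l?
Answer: 6561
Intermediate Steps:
T(l) = l**2
V = 45 (V = 9*5 = 45)
(V + G(o(T(6))))**2 = (45 + 6**2)**2 = (45 + 36)**2 = 81**2 = 6561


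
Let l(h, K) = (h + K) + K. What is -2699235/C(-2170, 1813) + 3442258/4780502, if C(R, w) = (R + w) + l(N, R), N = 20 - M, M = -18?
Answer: 2153289299332/3712059803 ≈ 580.08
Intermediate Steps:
N = 38 (N = 20 - 1*(-18) = 20 + 18 = 38)
l(h, K) = h + 2*K (l(h, K) = (K + h) + K = h + 2*K)
C(R, w) = 38 + w + 3*R (C(R, w) = (R + w) + (38 + 2*R) = 38 + w + 3*R)
-2699235/C(-2170, 1813) + 3442258/4780502 = -2699235/(38 + 1813 + 3*(-2170)) + 3442258/4780502 = -2699235/(38 + 1813 - 6510) + 3442258*(1/4780502) = -2699235/(-4659) + 1721129/2390251 = -2699235*(-1/4659) + 1721129/2390251 = 899745/1553 + 1721129/2390251 = 2153289299332/3712059803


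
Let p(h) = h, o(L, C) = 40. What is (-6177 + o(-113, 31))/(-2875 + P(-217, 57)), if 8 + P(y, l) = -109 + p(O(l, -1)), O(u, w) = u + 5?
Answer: 6137/2930 ≈ 2.0945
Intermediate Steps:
O(u, w) = 5 + u
P(y, l) = -112 + l (P(y, l) = -8 + (-109 + (5 + l)) = -8 + (-104 + l) = -112 + l)
(-6177 + o(-113, 31))/(-2875 + P(-217, 57)) = (-6177 + 40)/(-2875 + (-112 + 57)) = -6137/(-2875 - 55) = -6137/(-2930) = -6137*(-1/2930) = 6137/2930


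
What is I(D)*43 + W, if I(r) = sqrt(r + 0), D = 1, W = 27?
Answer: 70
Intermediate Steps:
I(r) = sqrt(r)
I(D)*43 + W = sqrt(1)*43 + 27 = 1*43 + 27 = 43 + 27 = 70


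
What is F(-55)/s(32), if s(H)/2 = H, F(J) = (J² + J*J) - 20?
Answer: 3015/32 ≈ 94.219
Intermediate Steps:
F(J) = -20 + 2*J² (F(J) = (J² + J²) - 20 = 2*J² - 20 = -20 + 2*J²)
s(H) = 2*H
F(-55)/s(32) = (-20 + 2*(-55)²)/((2*32)) = (-20 + 2*3025)/64 = (-20 + 6050)*(1/64) = 6030*(1/64) = 3015/32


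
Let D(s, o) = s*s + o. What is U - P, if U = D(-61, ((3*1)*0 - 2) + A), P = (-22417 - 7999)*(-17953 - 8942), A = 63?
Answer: -818034538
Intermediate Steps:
P = 818038320 (P = -30416*(-26895) = 818038320)
D(s, o) = o + s² (D(s, o) = s² + o = o + s²)
U = 3782 (U = (((3*1)*0 - 2) + 63) + (-61)² = ((3*0 - 2) + 63) + 3721 = ((0 - 2) + 63) + 3721 = (-2 + 63) + 3721 = 61 + 3721 = 3782)
U - P = 3782 - 1*818038320 = 3782 - 818038320 = -818034538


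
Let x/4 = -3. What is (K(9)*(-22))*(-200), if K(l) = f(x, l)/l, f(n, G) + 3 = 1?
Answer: -8800/9 ≈ -977.78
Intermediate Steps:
x = -12 (x = 4*(-3) = -12)
f(n, G) = -2 (f(n, G) = -3 + 1 = -2)
K(l) = -2/l
(K(9)*(-22))*(-200) = (-2/9*(-22))*(-200) = (-2*1/9*(-22))*(-200) = -2/9*(-22)*(-200) = (44/9)*(-200) = -8800/9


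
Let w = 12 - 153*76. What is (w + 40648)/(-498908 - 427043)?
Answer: -29032/925951 ≈ -0.031354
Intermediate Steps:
w = -11616 (w = 12 - 11628 = -11616)
(w + 40648)/(-498908 - 427043) = (-11616 + 40648)/(-498908 - 427043) = 29032/(-925951) = 29032*(-1/925951) = -29032/925951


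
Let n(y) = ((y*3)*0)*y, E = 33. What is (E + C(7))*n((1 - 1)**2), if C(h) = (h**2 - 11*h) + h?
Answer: 0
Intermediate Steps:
C(h) = h**2 - 10*h
n(y) = 0 (n(y) = ((3*y)*0)*y = 0*y = 0)
(E + C(7))*n((1 - 1)**2) = (33 + 7*(-10 + 7))*0 = (33 + 7*(-3))*0 = (33 - 21)*0 = 12*0 = 0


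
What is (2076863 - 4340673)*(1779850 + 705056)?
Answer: -5625355051860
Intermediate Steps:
(2076863 - 4340673)*(1779850 + 705056) = -2263810*2484906 = -5625355051860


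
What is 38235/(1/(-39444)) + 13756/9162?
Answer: -6908795471662/4581 ≈ -1.5081e+9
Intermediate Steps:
38235/(1/(-39444)) + 13756/9162 = 38235/(-1/39444) + 13756*(1/9162) = 38235*(-39444) + 6878/4581 = -1508141340 + 6878/4581 = -6908795471662/4581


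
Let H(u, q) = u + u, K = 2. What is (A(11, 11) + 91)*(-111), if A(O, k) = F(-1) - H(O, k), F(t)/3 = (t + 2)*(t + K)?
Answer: -7992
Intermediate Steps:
H(u, q) = 2*u
F(t) = 3*(2 + t)² (F(t) = 3*((t + 2)*(t + 2)) = 3*((2 + t)*(2 + t)) = 3*(2 + t)²)
A(O, k) = 3 - 2*O (A(O, k) = (12 + 3*(-1)² + 12*(-1)) - 2*O = (12 + 3*1 - 12) - 2*O = (12 + 3 - 12) - 2*O = 3 - 2*O)
(A(11, 11) + 91)*(-111) = ((3 - 2*11) + 91)*(-111) = ((3 - 22) + 91)*(-111) = (-19 + 91)*(-111) = 72*(-111) = -7992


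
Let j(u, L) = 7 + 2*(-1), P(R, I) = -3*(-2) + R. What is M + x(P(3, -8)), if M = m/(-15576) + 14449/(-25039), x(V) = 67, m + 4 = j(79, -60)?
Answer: 25905417425/390007464 ≈ 66.423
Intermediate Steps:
P(R, I) = 6 + R
j(u, L) = 5 (j(u, L) = 7 - 2 = 5)
m = 1 (m = -4 + 5 = 1)
M = -225082663/390007464 (M = 1/(-15576) + 14449/(-25039) = 1*(-1/15576) + 14449*(-1/25039) = -1/15576 - 14449/25039 = -225082663/390007464 ≈ -0.57712)
M + x(P(3, -8)) = -225082663/390007464 + 67 = 25905417425/390007464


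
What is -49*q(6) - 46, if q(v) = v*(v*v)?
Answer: -10630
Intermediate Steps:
q(v) = v**3 (q(v) = v*v**2 = v**3)
-49*q(6) - 46 = -49*6**3 - 46 = -49*216 - 46 = -10584 - 46 = -10630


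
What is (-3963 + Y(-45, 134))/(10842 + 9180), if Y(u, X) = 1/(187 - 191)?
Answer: -15853/80088 ≈ -0.19794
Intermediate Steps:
Y(u, X) = -¼ (Y(u, X) = 1/(-4) = -¼)
(-3963 + Y(-45, 134))/(10842 + 9180) = (-3963 - ¼)/(10842 + 9180) = -15853/4/20022 = -15853/4*1/20022 = -15853/80088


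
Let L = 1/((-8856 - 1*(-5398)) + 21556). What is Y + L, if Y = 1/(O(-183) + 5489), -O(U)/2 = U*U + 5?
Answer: 43401/1113008902 ≈ 3.8994e-5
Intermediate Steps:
O(U) = -10 - 2*U² (O(U) = -2*(U*U + 5) = -2*(U² + 5) = -2*(5 + U²) = -10 - 2*U²)
Y = -1/61499 (Y = 1/((-10 - 2*(-183)²) + 5489) = 1/((-10 - 2*33489) + 5489) = 1/((-10 - 66978) + 5489) = 1/(-66988 + 5489) = 1/(-61499) = -1/61499 ≈ -1.6260e-5)
L = 1/18098 (L = 1/((-8856 + 5398) + 21556) = 1/(-3458 + 21556) = 1/18098 ≈ 5.5255e-5)
Y + L = -1/61499 + 1/18098 = 43401/1113008902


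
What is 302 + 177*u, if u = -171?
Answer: -29965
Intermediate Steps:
302 + 177*u = 302 + 177*(-171) = 302 - 30267 = -29965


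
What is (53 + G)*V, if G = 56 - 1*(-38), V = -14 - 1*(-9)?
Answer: -735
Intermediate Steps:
V = -5 (V = -14 + 9 = -5)
G = 94 (G = 56 + 38 = 94)
(53 + G)*V = (53 + 94)*(-5) = 147*(-5) = -735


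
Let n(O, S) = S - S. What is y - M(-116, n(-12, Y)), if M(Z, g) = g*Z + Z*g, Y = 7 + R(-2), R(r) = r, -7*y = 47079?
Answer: -47079/7 ≈ -6725.6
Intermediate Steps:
y = -47079/7 (y = -⅐*47079 = -47079/7 ≈ -6725.6)
Y = 5 (Y = 7 - 2 = 5)
n(O, S) = 0
M(Z, g) = 2*Z*g (M(Z, g) = Z*g + Z*g = 2*Z*g)
y - M(-116, n(-12, Y)) = -47079/7 - 2*(-116)*0 = -47079/7 - 1*0 = -47079/7 + 0 = -47079/7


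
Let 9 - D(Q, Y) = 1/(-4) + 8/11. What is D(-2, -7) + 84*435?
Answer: 1608135/44 ≈ 36549.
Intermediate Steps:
D(Q, Y) = 375/44 (D(Q, Y) = 9 - (1/(-4) + 8/11) = 9 - (1*(-1/4) + 8*(1/11)) = 9 - (-1/4 + 8/11) = 9 - 1*21/44 = 9 - 21/44 = 375/44)
D(-2, -7) + 84*435 = 375/44 + 84*435 = 375/44 + 36540 = 1608135/44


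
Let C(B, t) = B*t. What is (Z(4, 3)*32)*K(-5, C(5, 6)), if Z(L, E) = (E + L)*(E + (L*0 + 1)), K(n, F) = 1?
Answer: 896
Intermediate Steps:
Z(L, E) = (1 + E)*(E + L) (Z(L, E) = (E + L)*(E + (0 + 1)) = (E + L)*(E + 1) = (E + L)*(1 + E) = (1 + E)*(E + L))
(Z(4, 3)*32)*K(-5, C(5, 6)) = ((3 + 4 + 3² + 3*4)*32)*1 = ((3 + 4 + 9 + 12)*32)*1 = (28*32)*1 = 896*1 = 896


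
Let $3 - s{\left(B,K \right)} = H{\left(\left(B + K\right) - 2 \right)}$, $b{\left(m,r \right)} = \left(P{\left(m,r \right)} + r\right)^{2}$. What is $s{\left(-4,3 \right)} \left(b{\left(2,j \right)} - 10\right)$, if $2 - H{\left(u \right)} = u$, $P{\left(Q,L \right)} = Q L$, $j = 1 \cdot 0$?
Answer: $20$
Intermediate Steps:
$j = 0$
$P{\left(Q,L \right)} = L Q$
$H{\left(u \right)} = 2 - u$
$b{\left(m,r \right)} = \left(r + m r\right)^{2}$ ($b{\left(m,r \right)} = \left(r m + r\right)^{2} = \left(m r + r\right)^{2} = \left(r + m r\right)^{2}$)
$s{\left(B,K \right)} = -1 + B + K$ ($s{\left(B,K \right)} = 3 - \left(2 - \left(\left(B + K\right) - 2\right)\right) = 3 - \left(2 - \left(-2 + B + K\right)\right) = 3 - \left(4 - B - K\right) = 3 + \left(-4 + B + K\right) = -1 + B + K$)
$s{\left(-4,3 \right)} \left(b{\left(2,j \right)} - 10\right) = \left(-1 - 4 + 3\right) \left(0^{2} \left(1 + 2\right)^{2} - 10\right) = - 2 \left(0 \cdot 3^{2} - 10\right) = - 2 \left(0 \cdot 9 - 10\right) = - 2 \left(0 - 10\right) = \left(-2\right) \left(-10\right) = 20$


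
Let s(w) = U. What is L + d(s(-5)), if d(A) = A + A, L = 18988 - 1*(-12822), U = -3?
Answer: 31804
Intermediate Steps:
s(w) = -3
L = 31810 (L = 18988 + 12822 = 31810)
d(A) = 2*A
L + d(s(-5)) = 31810 + 2*(-3) = 31810 - 6 = 31804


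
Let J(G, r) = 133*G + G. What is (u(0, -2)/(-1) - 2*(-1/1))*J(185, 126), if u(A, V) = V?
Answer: 99160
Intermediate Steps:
J(G, r) = 134*G
(u(0, -2)/(-1) - 2*(-1/1))*J(185, 126) = (-2/(-1) - 2*(-1/1))*(134*185) = (-2*(-1) - 2/((-5*⅕)))*24790 = (2 - 2/(-1))*24790 = (2 - 2*(-1))*24790 = (2 + 2)*24790 = 4*24790 = 99160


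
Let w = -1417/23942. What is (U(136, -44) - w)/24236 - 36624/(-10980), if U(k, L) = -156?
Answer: 1767532183699/530936355480 ≈ 3.3291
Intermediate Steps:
w = -1417/23942 (w = -1417*1/23942 = -1417/23942 ≈ -0.059185)
(U(136, -44) - w)/24236 - 36624/(-10980) = (-156 - 1*(-1417/23942))/24236 - 36624/(-10980) = (-156 + 1417/23942)*(1/24236) - 36624*(-1/10980) = -3733535/23942*1/24236 + 3052/915 = -3733535/580258312 + 3052/915 = 1767532183699/530936355480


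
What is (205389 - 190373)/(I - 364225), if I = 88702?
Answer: -15016/275523 ≈ -0.054500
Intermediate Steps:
(205389 - 190373)/(I - 364225) = (205389 - 190373)/(88702 - 364225) = 15016/(-275523) = 15016*(-1/275523) = -15016/275523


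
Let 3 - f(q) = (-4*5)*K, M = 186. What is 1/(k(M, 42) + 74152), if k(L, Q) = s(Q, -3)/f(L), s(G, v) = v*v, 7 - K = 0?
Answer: 143/10603745 ≈ 1.3486e-5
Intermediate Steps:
K = 7 (K = 7 - 1*0 = 7 + 0 = 7)
f(q) = 143 (f(q) = 3 - (-4*5)*7 = 3 - (-20)*7 = 3 - 1*(-140) = 3 + 140 = 143)
s(G, v) = v²
k(L, Q) = 9/143 (k(L, Q) = (-3)²/143 = 9*(1/143) = 9/143)
1/(k(M, 42) + 74152) = 1/(9/143 + 74152) = 1/(10603745/143) = 143/10603745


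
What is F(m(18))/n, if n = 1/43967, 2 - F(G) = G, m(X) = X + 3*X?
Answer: -3077690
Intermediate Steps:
m(X) = 4*X
F(G) = 2 - G
n = 1/43967 ≈ 2.2744e-5
F(m(18))/n = (2 - 4*18)/(1/43967) = (2 - 1*72)*43967 = (2 - 72)*43967 = -70*43967 = -3077690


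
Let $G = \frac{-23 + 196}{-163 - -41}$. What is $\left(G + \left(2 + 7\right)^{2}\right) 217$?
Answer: $\frac{2106853}{122} \approx 17269.0$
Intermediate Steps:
$G = - \frac{173}{122}$ ($G = \frac{173}{-163 + 41} = \frac{173}{-122} = 173 \left(- \frac{1}{122}\right) = - \frac{173}{122} \approx -1.418$)
$\left(G + \left(2 + 7\right)^{2}\right) 217 = \left(- \frac{173}{122} + \left(2 + 7\right)^{2}\right) 217 = \left(- \frac{173}{122} + 9^{2}\right) 217 = \left(- \frac{173}{122} + 81\right) 217 = \frac{9709}{122} \cdot 217 = \frac{2106853}{122}$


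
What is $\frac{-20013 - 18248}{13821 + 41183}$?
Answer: $- \frac{38261}{55004} \approx -0.6956$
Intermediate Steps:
$\frac{-20013 - 18248}{13821 + 41183} = - \frac{38261}{55004}$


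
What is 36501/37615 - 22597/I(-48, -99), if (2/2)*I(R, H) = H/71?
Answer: 60352630604/3723885 ≈ 16207.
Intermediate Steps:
I(R, H) = H/71
36501/37615 - 22597/I(-48, -99) = 36501/37615 - 22597/((1/71)*(-99)) = 36501*(1/37615) - 22597/(-99/71) = 36501/37615 - 22597*(-71/99) = 36501/37615 + 1604387/99 = 60352630604/3723885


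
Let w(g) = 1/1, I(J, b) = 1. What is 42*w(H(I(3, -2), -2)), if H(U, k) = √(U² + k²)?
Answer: 42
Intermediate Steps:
w(g) = 1
42*w(H(I(3, -2), -2)) = 42*1 = 42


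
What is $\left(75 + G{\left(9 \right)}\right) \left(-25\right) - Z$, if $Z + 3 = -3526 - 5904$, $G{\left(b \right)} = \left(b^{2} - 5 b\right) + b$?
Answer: $6433$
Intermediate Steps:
$G{\left(b \right)} = b^{2} - 4 b$
$Z = -9433$ ($Z = -3 - 9430 = -9433$)
$\left(75 + G{\left(9 \right)}\right) \left(-25\right) - Z = \left(75 + 9 \left(-4 + 9\right)\right) \left(-25\right) - -9433 = \left(75 + 9 \cdot 5\right) \left(-25\right) + 9433 = \left(75 + 45\right) \left(-25\right) + 9433 = 120 \left(-25\right) + 9433 = -3000 + 9433 = 6433$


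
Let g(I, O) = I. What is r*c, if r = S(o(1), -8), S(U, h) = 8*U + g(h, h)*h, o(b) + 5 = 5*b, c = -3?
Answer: -192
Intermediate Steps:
o(b) = -5 + 5*b
S(U, h) = h² + 8*U (S(U, h) = 8*U + h*h = 8*U + h² = h² + 8*U)
r = 64 (r = (-8)² + 8*(-5 + 5*1) = 64 + 8*(-5 + 5) = 64 + 8*0 = 64 + 0 = 64)
r*c = 64*(-3) = -192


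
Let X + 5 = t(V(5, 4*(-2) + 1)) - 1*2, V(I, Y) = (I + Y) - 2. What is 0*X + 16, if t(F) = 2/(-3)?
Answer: 16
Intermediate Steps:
V(I, Y) = -2 + I + Y
t(F) = -⅔ (t(F) = 2*(-⅓) = -⅔)
X = -23/3 (X = -5 + (-⅔ - 1*2) = -5 + (-⅔ - 2) = -5 - 8/3 = -23/3 ≈ -7.6667)
0*X + 16 = 0*(-23/3) + 16 = 0 + 16 = 16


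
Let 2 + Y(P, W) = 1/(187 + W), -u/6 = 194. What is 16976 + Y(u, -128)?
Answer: 1001467/59 ≈ 16974.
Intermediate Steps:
u = -1164 (u = -6*194 = -1164)
Y(P, W) = -2 + 1/(187 + W)
16976 + Y(u, -128) = 16976 + (-373 - 2*(-128))/(187 - 128) = 16976 + (-373 + 256)/59 = 16976 + (1/59)*(-117) = 16976 - 117/59 = 1001467/59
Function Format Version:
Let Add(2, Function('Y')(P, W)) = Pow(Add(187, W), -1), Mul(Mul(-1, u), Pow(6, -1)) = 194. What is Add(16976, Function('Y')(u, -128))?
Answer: Rational(1001467, 59) ≈ 16974.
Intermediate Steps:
u = -1164 (u = Mul(-6, 194) = -1164)
Function('Y')(P, W) = Add(-2, Pow(Add(187, W), -1))
Add(16976, Function('Y')(u, -128)) = Add(16976, Mul(Pow(Add(187, -128), -1), Add(-373, Mul(-2, -128)))) = Add(16976, Mul(Pow(59, -1), Add(-373, 256))) = Add(16976, Mul(Rational(1, 59), -117)) = Add(16976, Rational(-117, 59)) = Rational(1001467, 59)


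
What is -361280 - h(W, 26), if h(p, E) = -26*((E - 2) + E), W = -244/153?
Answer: -359980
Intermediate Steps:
W = -244/153 (W = -244*1/153 = -244/153 ≈ -1.5948)
h(p, E) = 52 - 52*E (h(p, E) = -26*((-2 + E) + E) = -26*(-2 + 2*E) = 52 - 52*E)
-361280 - h(W, 26) = -361280 - (52 - 52*26) = -361280 - (52 - 1352) = -361280 - 1*(-1300) = -361280 + 1300 = -359980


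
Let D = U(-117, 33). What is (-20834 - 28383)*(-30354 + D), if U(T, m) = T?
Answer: 1499691207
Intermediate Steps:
D = -117
(-20834 - 28383)*(-30354 + D) = (-20834 - 28383)*(-30354 - 117) = -49217*(-30471) = 1499691207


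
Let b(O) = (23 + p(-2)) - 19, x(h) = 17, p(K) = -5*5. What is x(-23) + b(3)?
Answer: -4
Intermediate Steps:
p(K) = -25
b(O) = -21 (b(O) = (23 - 25) - 19 = -2 - 19 = -21)
x(-23) + b(3) = 17 - 21 = -4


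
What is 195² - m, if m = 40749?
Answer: -2724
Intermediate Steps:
195² - m = 195² - 1*40749 = 38025 - 40749 = -2724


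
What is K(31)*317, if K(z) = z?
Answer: 9827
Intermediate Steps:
K(31)*317 = 31*317 = 9827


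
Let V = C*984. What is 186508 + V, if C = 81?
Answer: 266212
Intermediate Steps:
V = 79704 (V = 81*984 = 79704)
186508 + V = 186508 + 79704 = 266212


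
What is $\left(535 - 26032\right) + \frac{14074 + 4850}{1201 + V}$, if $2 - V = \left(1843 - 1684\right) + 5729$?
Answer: $- \frac{119472369}{4685} \approx -25501.0$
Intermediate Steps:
$V = -5886$ ($V = 2 - \left(\left(1843 - 1684\right) + 5729\right) = 2 - \left(159 + 5729\right) = 2 - 5888 = -5886$)
$\left(535 - 26032\right) + \frac{14074 + 4850}{1201 + V} = \left(535 - 26032\right) + \frac{14074 + 4850}{1201 - 5886} = -25497 + \frac{18924}{-4685} = -25497 + 18924 \left(- \frac{1}{4685}\right) = -25497 - \frac{18924}{4685} = - \frac{119472369}{4685}$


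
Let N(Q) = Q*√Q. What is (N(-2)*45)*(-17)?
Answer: 1530*I*√2 ≈ 2163.7*I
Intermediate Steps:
N(Q) = Q^(3/2)
(N(-2)*45)*(-17) = ((-2)^(3/2)*45)*(-17) = (-2*I*√2*45)*(-17) = -90*I*√2*(-17) = 1530*I*√2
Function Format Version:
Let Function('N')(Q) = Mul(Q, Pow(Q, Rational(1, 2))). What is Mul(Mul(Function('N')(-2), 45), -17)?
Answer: Mul(1530, I, Pow(2, Rational(1, 2))) ≈ Mul(2163.7, I)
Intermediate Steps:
Function('N')(Q) = Pow(Q, Rational(3, 2))
Mul(Mul(Function('N')(-2), 45), -17) = Mul(Mul(Pow(-2, Rational(3, 2)), 45), -17) = Mul(Mul(Mul(-2, I, Pow(2, Rational(1, 2))), 45), -17) = Mul(Mul(-90, I, Pow(2, Rational(1, 2))), -17) = Mul(1530, I, Pow(2, Rational(1, 2)))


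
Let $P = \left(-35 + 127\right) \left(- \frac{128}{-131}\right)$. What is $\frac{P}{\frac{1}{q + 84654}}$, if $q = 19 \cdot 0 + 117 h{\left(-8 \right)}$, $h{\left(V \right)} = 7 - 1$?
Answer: $\frac{1005152256}{131} \approx 7.6729 \cdot 10^{6}$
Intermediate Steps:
$h{\left(V \right)} = 6$
$q = 702$ ($q = 19 \cdot 0 + 117 \cdot 6 = 0 + 702 = 702$)
$P = \frac{11776}{131}$ ($P = 92 \left(\left(-128\right) \left(- \frac{1}{131}\right)\right) = 92 \cdot \frac{128}{131} = \frac{11776}{131} \approx 89.893$)
$\frac{P}{\frac{1}{q + 84654}} = \frac{11776}{131 \frac{1}{702 + 84654}} = \frac{11776}{131 \cdot \frac{1}{85356}} = \frac{11776 \frac{1}{\frac{1}{85356}}}{131} = \frac{11776}{131} \cdot 85356 = \frac{1005152256}{131}$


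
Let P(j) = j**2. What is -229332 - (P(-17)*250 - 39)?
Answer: -301543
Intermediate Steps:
-229332 - (P(-17)*250 - 39) = -229332 - ((-17)**2*250 - 39) = -229332 - (289*250 - 39) = -229332 - (72250 - 39) = -229332 - 1*72211 = -229332 - 72211 = -301543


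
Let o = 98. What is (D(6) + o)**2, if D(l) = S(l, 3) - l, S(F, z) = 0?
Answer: 8464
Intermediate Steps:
D(l) = -l (D(l) = 0 - l = -l)
(D(6) + o)**2 = (-1*6 + 98)**2 = (-6 + 98)**2 = 92**2 = 8464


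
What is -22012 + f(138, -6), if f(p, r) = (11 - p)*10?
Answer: -23282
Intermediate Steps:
f(p, r) = 110 - 10*p
-22012 + f(138, -6) = -22012 + (110 - 10*138) = -22012 + (110 - 1380) = -22012 - 1270 = -23282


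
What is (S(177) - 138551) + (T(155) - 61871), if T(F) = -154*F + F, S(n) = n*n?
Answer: -192808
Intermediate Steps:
S(n) = n²
T(F) = -153*F
(S(177) - 138551) + (T(155) - 61871) = (177² - 138551) + (-153*155 - 61871) = (31329 - 138551) + (-23715 - 61871) = -107222 - 85586 = -192808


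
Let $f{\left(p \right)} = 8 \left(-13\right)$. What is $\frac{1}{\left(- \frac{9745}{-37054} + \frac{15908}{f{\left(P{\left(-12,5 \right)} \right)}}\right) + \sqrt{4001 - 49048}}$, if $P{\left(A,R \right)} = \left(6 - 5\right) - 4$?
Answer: $- \frac{8857921015047}{3965732262736856} - \frac{58009204201 i \sqrt{45047}}{3965732262736856} \approx -0.0022336 - 0.0031046 i$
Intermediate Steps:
$P{\left(A,R \right)} = -3$ ($P{\left(A,R \right)} = 1 - 4 = -3$)
$f{\left(p \right)} = -104$
$\frac{1}{\left(- \frac{9745}{-37054} + \frac{15908}{f{\left(P{\left(-12,5 \right)} \right)}}\right) + \sqrt{4001 - 49048}} = \frac{1}{\left(- \frac{9745}{-37054} + \frac{15908}{-104}\right) + \sqrt{4001 - 49048}} = \frac{1}{\left(\left(-9745\right) \left(- \frac{1}{37054}\right) + 15908 \left(- \frac{1}{104}\right)\right) + \sqrt{-45047}} = \frac{1}{\left(\frac{9745}{37054} - \frac{3977}{26}\right) + i \sqrt{45047}} = \frac{1}{- \frac{36777597}{240851} + i \sqrt{45047}}$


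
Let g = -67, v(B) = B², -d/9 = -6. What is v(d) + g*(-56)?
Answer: 6668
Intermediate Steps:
d = 54 (d = -9*(-6) = 54)
v(d) + g*(-56) = 54² - 67*(-56) = 2916 + 3752 = 6668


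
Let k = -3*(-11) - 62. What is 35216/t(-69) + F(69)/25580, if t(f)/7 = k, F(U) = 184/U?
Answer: -675618554/3894555 ≈ -173.48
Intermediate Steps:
k = -29 (k = 33 - 62 = -29)
t(f) = -203 (t(f) = 7*(-29) = -203)
35216/t(-69) + F(69)/25580 = 35216/(-203) + (184/69)/25580 = 35216*(-1/203) + (184*(1/69))*(1/25580) = -35216/203 + (8/3)*(1/25580) = -35216/203 + 2/19185 = -675618554/3894555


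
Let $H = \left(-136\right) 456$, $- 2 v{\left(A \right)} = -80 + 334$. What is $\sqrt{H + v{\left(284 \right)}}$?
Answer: $i \sqrt{62143} \approx 249.28 i$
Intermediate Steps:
$v{\left(A \right)} = -127$ ($v{\left(A \right)} = - \frac{-80 + 334}{2} = \left(- \frac{1}{2}\right) 254 = -127$)
$H = -62016$
$\sqrt{H + v{\left(284 \right)}} = \sqrt{-62016 - 127} = \sqrt{-62143} = i \sqrt{62143}$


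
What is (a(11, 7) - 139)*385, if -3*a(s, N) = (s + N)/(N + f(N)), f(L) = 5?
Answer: -107415/2 ≈ -53708.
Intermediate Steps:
a(s, N) = -(N + s)/(3*(5 + N)) (a(s, N) = -(s + N)/(3*(N + 5)) = -(N + s)/(3*(5 + N)))
(a(11, 7) - 139)*385 = ((-1*7 - 1*11)/(3*(5 + 7)) - 139)*385 = ((⅓)*(-7 - 11)/12 - 139)*385 = ((⅓)*(1/12)*(-18) - 139)*385 = (-½ - 139)*385 = -279/2*385 = -107415/2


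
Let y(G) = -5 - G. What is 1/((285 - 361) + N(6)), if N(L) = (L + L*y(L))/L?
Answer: -1/86 ≈ -0.011628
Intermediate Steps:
N(L) = (L + L*(-5 - L))/L
1/((285 - 361) + N(6)) = 1/((285 - 361) + (-4 - 1*6)) = 1/(-76 + (-4 - 6)) = 1/(-76 - 10) = 1/(-86) = -1/86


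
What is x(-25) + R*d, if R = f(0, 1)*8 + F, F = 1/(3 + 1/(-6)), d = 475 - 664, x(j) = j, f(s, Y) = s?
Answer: -1559/17 ≈ -91.706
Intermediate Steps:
d = -189
F = 6/17 (F = 1/(3 - ⅙) = 1/(17/6) = 6/17 ≈ 0.35294)
R = 6/17 (R = 0*8 + 6/17 = 0 + 6/17 = 6/17 ≈ 0.35294)
x(-25) + R*d = -25 + (6/17)*(-189) = -25 - 1134/17 = -1559/17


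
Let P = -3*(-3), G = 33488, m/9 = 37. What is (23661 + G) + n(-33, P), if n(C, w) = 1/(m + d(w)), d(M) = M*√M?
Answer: 20573641/360 ≈ 57149.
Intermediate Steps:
m = 333 (m = 9*37 = 333)
d(M) = M^(3/2)
P = 9
n(C, w) = 1/(333 + w^(3/2))
(23661 + G) + n(-33, P) = (23661 + 33488) + 1/(333 + 9^(3/2)) = 57149 + 1/(333 + 27) = 57149 + 1/360 = 20573641/360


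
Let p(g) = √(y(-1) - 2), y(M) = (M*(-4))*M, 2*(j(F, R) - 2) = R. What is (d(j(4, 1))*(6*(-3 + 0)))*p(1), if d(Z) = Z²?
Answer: -225*I*√6/2 ≈ -275.57*I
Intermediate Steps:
j(F, R) = 2 + R/2
y(M) = -4*M² (y(M) = (-4*M)*M = -4*M²)
p(g) = I*√6 (p(g) = √(-4*(-1)² - 2) = √(-4*1 - 2) = √(-4 - 2) = √(-6) = I*√6)
(d(j(4, 1))*(6*(-3 + 0)))*p(1) = ((2 + (½)*1)²*(6*(-3 + 0)))*(I*√6) = ((2 + ½)²*(6*(-3)))*(I*√6) = ((5/2)²*(-18))*(I*√6) = ((25/4)*(-18))*(I*√6) = -225*I*√6/2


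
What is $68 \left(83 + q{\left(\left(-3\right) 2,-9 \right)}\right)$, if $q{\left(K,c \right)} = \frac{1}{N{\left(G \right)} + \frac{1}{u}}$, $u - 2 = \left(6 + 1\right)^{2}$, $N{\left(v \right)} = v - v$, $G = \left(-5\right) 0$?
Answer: $9112$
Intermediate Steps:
$G = 0$
$N{\left(v \right)} = 0$
$u = 51$ ($u = 2 + \left(6 + 1\right)^{2} = 2 + 7^{2} = 2 + 49 = 51$)
$q{\left(K,c \right)} = 51$ ($q{\left(K,c \right)} = \frac{1}{0 + \frac{1}{51}} = \frac{1}{\frac{1}{51}} = 51$)
$68 \left(83 + q{\left(\left(-3\right) 2,-9 \right)}\right) = 68 \left(83 + 51\right) = 68 \cdot 134 = 9112$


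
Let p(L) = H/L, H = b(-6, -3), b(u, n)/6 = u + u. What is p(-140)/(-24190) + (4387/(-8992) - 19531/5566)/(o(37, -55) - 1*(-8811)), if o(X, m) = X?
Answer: -6333414905311/13390305808140800 ≈ -0.00047299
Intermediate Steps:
b(u, n) = 12*u (b(u, n) = 6*(u + u) = 6*(2*u) = 12*u)
H = -72 (H = 12*(-6) = -72)
p(L) = -72/L
p(-140)/(-24190) + (4387/(-8992) - 19531/5566)/(o(37, -55) - 1*(-8811)) = -72/(-140)/(-24190) + (4387/(-8992) - 19531/5566)/(37 - 1*(-8811)) = -72*(-1/140)*(-1/24190) + (4387*(-1/8992) - 19531*1/5566)/(37 + 8811) = (18/35)*(-1/24190) + (-4387/8992 - 19531/5566)/8848 = -9/423325 - 100020397/25024736*1/8848 = -9/423325 - 100020397/221418864128 = -6333414905311/13390305808140800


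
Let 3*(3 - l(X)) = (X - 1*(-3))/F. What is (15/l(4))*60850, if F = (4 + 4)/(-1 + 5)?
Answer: 5476500/11 ≈ 4.9786e+5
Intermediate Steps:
F = 2 (F = 8/4 = 8*(¼) = 2)
l(X) = 5/2 - X/6 (l(X) = 3 - (X - 1*(-3))/(3*2) = 3 - (X + 3)/(3*2) = 3 - (3 + X)/(3*2) = 3 - (3/2 + X/2)/3 = 3 + (-½ - X/6) = 5/2 - X/6)
(15/l(4))*60850 = (15/(5/2 - ⅙*4))*60850 = (15/(5/2 - ⅔))*60850 = (15/(11/6))*60850 = (15*(6/11))*60850 = (90/11)*60850 = 5476500/11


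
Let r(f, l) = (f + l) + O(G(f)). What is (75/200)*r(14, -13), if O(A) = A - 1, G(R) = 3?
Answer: 9/8 ≈ 1.1250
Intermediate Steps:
O(A) = -1 + A
r(f, l) = 2 + f + l (r(f, l) = (f + l) + (-1 + 3) = (f + l) + 2 = 2 + f + l)
(75/200)*r(14, -13) = (75/200)*(2 + 14 - 13) = (75*(1/200))*3 = (3/8)*3 = 9/8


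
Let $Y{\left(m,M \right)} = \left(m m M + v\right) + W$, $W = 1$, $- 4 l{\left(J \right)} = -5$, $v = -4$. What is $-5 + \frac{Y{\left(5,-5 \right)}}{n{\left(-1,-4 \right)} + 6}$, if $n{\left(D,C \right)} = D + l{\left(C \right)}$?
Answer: $- \frac{637}{25} \approx -25.48$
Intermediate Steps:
$l{\left(J \right)} = \frac{5}{4}$ ($l{\left(J \right)} = \left(- \frac{1}{4}\right) \left(-5\right) = \frac{5}{4}$)
$Y{\left(m,M \right)} = -3 + M m^{2}$ ($Y{\left(m,M \right)} = \left(m m M - 4\right) + 1 = \left(m^{2} M - 4\right) + 1 = \left(M m^{2} - 4\right) + 1 = \left(-4 + M m^{2}\right) + 1 = -3 + M m^{2}$)
$n{\left(D,C \right)} = \frac{5}{4} + D$ ($n{\left(D,C \right)} = D + \frac{5}{4} = \frac{5}{4} + D$)
$-5 + \frac{Y{\left(5,-5 \right)}}{n{\left(-1,-4 \right)} + 6} = -5 + \frac{-3 - 5 \cdot 5^{2}}{\left(\frac{5}{4} - 1\right) + 6} = -5 + \frac{-3 - 125}{\frac{1}{4} + 6} = -5 + \frac{-3 - 125}{\frac{25}{4}} = -5 - \frac{512}{25} = - \frac{637}{25}$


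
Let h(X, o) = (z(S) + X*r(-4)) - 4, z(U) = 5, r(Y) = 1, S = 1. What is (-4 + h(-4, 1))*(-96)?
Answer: 672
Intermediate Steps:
h(X, o) = 1 + X (h(X, o) = (5 + X*1) - 4 = (5 + X) - 4 = 1 + X)
(-4 + h(-4, 1))*(-96) = (-4 + (1 - 4))*(-96) = (-4 - 3)*(-96) = -7*(-96) = 672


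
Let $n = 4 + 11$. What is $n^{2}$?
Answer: $225$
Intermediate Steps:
$n = 15$
$n^{2} = 15^{2} = 225$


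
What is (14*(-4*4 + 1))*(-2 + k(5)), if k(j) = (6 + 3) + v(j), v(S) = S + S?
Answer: -3570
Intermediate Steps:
v(S) = 2*S
k(j) = 9 + 2*j (k(j) = (6 + 3) + 2*j = 9 + 2*j)
(14*(-4*4 + 1))*(-2 + k(5)) = (14*(-4*4 + 1))*(-2 + (9 + 2*5)) = (14*(-16 + 1))*(-2 + (9 + 10)) = (14*(-15))*(-2 + 19) = -210*17 = -3570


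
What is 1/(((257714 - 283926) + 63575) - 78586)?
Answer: -1/41223 ≈ -2.4258e-5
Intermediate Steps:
1/(((257714 - 283926) + 63575) - 78586) = 1/((-26212 + 63575) - 78586) = 1/(37363 - 78586) = 1/(-41223) = -1/41223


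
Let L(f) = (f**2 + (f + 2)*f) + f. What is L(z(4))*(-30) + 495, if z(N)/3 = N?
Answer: -9225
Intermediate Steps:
z(N) = 3*N
L(f) = f + f**2 + f*(2 + f) (L(f) = (f**2 + (2 + f)*f) + f = (f**2 + f*(2 + f)) + f = f + f**2 + f*(2 + f))
L(z(4))*(-30) + 495 = ((3*4)*(3 + 2*(3*4)))*(-30) + 495 = (12*(3 + 2*12))*(-30) + 495 = (12*(3 + 24))*(-30) + 495 = (12*27)*(-30) + 495 = 324*(-30) + 495 = -9720 + 495 = -9225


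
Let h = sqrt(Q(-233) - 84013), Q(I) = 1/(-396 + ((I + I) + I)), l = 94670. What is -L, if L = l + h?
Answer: -94670 - 2*I*sqrt(25183422105)/1095 ≈ -94670.0 - 289.85*I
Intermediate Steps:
Q(I) = 1/(-396 + 3*I) (Q(I) = 1/(-396 + (2*I + I)) = 1/(-396 + 3*I))
h = 2*I*sqrt(25183422105)/1095 (h = sqrt(1/(3*(-132 - 233)) - 84013) = sqrt((1/3)/(-365) - 84013) = sqrt((1/3)*(-1/365) - 84013) = sqrt(-1/1095 - 84013) = sqrt(-91994236/1095) = 2*I*sqrt(25183422105)/1095 ≈ 289.85*I)
L = 94670 + 2*I*sqrt(25183422105)/1095 ≈ 94670.0 + 289.85*I
-L = -(94670 + 2*I*sqrt(25183422105)/1095) = -94670 - 2*I*sqrt(25183422105)/1095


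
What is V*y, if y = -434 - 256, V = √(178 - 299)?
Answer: -7590*I ≈ -7590.0*I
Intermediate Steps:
V = 11*I (V = √(-121) = 11*I ≈ 11.0*I)
y = -690
V*y = (11*I)*(-690) = -7590*I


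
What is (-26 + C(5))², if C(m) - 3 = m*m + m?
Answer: 49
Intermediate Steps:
C(m) = 3 + m + m² (C(m) = 3 + (m*m + m) = 3 + (m² + m) = 3 + (m + m²) = 3 + m + m²)
(-26 + C(5))² = (-26 + (3 + 5 + 5²))² = (-26 + (3 + 5 + 25))² = (-26 + 33)² = 7² = 49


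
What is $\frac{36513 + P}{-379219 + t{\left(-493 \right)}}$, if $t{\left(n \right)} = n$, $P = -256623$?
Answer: $\frac{110055}{189856} \approx 0.57968$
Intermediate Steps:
$\frac{36513 + P}{-379219 + t{\left(-493 \right)}} = \frac{36513 - 256623}{-379219 - 493} = - \frac{220110}{-379712} = \left(-220110\right) \left(- \frac{1}{379712}\right) = \frac{110055}{189856}$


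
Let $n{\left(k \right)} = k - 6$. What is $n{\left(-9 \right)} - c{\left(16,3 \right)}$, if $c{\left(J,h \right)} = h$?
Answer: $-18$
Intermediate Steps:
$n{\left(k \right)} = -6 + k$
$n{\left(-9 \right)} - c{\left(16,3 \right)} = \left(-6 - 9\right) - 3 = -15 - 3 = -18$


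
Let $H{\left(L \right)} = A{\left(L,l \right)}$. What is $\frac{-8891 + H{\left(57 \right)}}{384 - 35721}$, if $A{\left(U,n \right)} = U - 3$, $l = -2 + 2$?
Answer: $\frac{8837}{35337} \approx 0.25008$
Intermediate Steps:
$l = 0$
$A{\left(U,n \right)} = -3 + U$
$H{\left(L \right)} = -3 + L$
$\frac{-8891 + H{\left(57 \right)}}{384 - 35721} = \frac{-8891 + \left(-3 + 57\right)}{384 - 35721} = \frac{-8891 + 54}{-35337} = \left(-8837\right) \left(- \frac{1}{35337}\right) = \frac{8837}{35337}$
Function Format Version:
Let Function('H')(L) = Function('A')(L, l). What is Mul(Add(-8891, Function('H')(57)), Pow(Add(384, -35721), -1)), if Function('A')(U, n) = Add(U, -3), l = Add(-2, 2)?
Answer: Rational(8837, 35337) ≈ 0.25008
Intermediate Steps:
l = 0
Function('A')(U, n) = Add(-3, U)
Function('H')(L) = Add(-3, L)
Mul(Add(-8891, Function('H')(57)), Pow(Add(384, -35721), -1)) = Mul(Add(-8891, Add(-3, 57)), Pow(Add(384, -35721), -1)) = Mul(Add(-8891, 54), Pow(-35337, -1)) = Mul(-8837, Rational(-1, 35337)) = Rational(8837, 35337)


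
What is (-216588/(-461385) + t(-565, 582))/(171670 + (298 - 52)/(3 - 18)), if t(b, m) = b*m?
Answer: -25286168827/13199732706 ≈ -1.9157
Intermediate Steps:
(-216588/(-461385) + t(-565, 582))/(171670 + (298 - 52)/(3 - 18)) = (-216588/(-461385) - 565*582)/(171670 + (298 - 52)/(3 - 18)) = (-216588*(-1/461385) - 328830)/(171670 + 246/(-15)) = (72196/153795 - 328830)/(171670 - 1/15*246) = -50572337654/(153795*(171670 - 82/5)) = -50572337654/(153795*858268/5) = -50572337654/153795*5/858268 = -25286168827/13199732706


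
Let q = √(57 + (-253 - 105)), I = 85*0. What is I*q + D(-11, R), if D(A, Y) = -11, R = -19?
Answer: -11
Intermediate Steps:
I = 0
q = I*√301 (q = √(57 - 358) = √(-301) = I*√301 ≈ 17.349*I)
I*q + D(-11, R) = 0*(I*√301) - 11 = 0 - 11 = -11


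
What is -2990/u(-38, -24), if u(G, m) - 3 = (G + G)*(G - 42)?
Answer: -2990/6083 ≈ -0.49153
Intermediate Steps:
u(G, m) = 3 + 2*G*(-42 + G) (u(G, m) = 3 + (G + G)*(G - 42) = 3 + (2*G)*(-42 + G) = 3 + 2*G*(-42 + G))
-2990/u(-38, -24) = -2990/(3 - 84*(-38) + 2*(-38)²) = -2990/(3 + 3192 + 2*1444) = -2990/(3 + 3192 + 2888) = -2990/6083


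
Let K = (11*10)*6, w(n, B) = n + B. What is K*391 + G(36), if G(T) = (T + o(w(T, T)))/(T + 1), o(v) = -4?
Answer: 9548252/37 ≈ 2.5806e+5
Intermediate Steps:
w(n, B) = B + n
K = 660 (K = 110*6 = 660)
G(T) = (-4 + T)/(1 + T) (G(T) = (T - 4)/(T + 1) = (-4 + T)/(1 + T))
K*391 + G(36) = 660*391 + (-4 + 36)/(1 + 36) = 258060 + 32/37 = 9548252/37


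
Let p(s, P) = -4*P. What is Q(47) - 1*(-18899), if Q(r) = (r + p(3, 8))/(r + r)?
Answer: 1776521/94 ≈ 18899.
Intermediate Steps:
Q(r) = (-32 + r)/(2*r) (Q(r) = (r - 4*8)/(r + r) = (r - 32)/((2*r)) = (-32 + r)*(1/(2*r)) = (-32 + r)/(2*r))
Q(47) - 1*(-18899) = (½)*(-32 + 47)/47 - 1*(-18899) = (½)*(1/47)*15 + 18899 = 15/94 + 18899 = 1776521/94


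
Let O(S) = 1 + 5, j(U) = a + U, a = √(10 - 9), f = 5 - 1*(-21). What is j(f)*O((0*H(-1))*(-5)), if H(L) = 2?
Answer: 162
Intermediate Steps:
f = 26 (f = 5 + 21 = 26)
a = 1 (a = √1 = 1)
j(U) = 1 + U
O(S) = 6
j(f)*O((0*H(-1))*(-5)) = (1 + 26)*6 = 27*6 = 162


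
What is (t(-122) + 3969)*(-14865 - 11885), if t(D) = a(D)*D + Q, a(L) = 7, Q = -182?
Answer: -78457750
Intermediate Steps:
t(D) = -182 + 7*D (t(D) = 7*D - 182 = -182 + 7*D)
(t(-122) + 3969)*(-14865 - 11885) = ((-182 + 7*(-122)) + 3969)*(-14865 - 11885) = ((-182 - 854) + 3969)*(-26750) = (-1036 + 3969)*(-26750) = 2933*(-26750) = -78457750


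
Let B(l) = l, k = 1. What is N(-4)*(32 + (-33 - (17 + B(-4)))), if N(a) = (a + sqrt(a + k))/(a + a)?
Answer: -7 + 7*I*sqrt(3)/4 ≈ -7.0 + 3.0311*I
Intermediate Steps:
N(a) = (a + sqrt(1 + a))/(2*a) (N(a) = (a + sqrt(a + 1))/(a + a) = (a + sqrt(1 + a))/((2*a)) = (a + sqrt(1 + a))*(1/(2*a)) = (a + sqrt(1 + a))/(2*a))
N(-4)*(32 + (-33 - (17 + B(-4)))) = ((1/2)*(-4 + sqrt(1 - 4))/(-4))*(32 + (-33 - (17 - 4))) = ((1/2)*(-1/4)*(-4 + sqrt(-3)))*(32 + (-33 - 1*13)) = ((1/2)*(-1/4)*(-4 + I*sqrt(3)))*(32 + (-33 - 13)) = (1/2 - I*sqrt(3)/8)*(32 - 46) = (1/2 - I*sqrt(3)/8)*(-14) = -7 + 7*I*sqrt(3)/4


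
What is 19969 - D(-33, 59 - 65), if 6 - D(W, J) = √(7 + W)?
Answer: 19963 + I*√26 ≈ 19963.0 + 5.099*I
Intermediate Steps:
D(W, J) = 6 - √(7 + W)
19969 - D(-33, 59 - 65) = 19969 - (6 - √(7 - 33)) = 19969 - (6 - √(-26)) = 19969 - (6 - I*√26) = 19969 + (-6 + I*√26) = 19963 + I*√26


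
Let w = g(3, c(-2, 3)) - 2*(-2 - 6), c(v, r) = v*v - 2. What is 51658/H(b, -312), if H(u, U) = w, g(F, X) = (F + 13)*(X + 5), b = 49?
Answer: 25829/64 ≈ 403.58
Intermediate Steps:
c(v, r) = -2 + v² (c(v, r) = v² - 2 = -2 + v²)
g(F, X) = (5 + X)*(13 + F) (g(F, X) = (13 + F)*(5 + X) = (5 + X)*(13 + F))
w = 128 (w = (65 + 5*3 + 13*(-2 + (-2)²) + 3*(-2 + (-2)²)) - 2*(-2 - 6) = (65 + 15 + 13*(-2 + 4) + 3*(-2 + 4)) - 2*(-8) = (65 + 15 + 13*2 + 3*2) + 16 = (65 + 15 + 26 + 6) + 16 = 112 + 16 = 128)
H(u, U) = 128
51658/H(b, -312) = 51658/128 = 51658*(1/128) = 25829/64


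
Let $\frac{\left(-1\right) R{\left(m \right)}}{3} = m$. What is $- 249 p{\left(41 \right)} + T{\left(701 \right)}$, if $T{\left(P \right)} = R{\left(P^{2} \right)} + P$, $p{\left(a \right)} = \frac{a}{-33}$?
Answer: $- \frac{16205119}{11} \approx -1.4732 \cdot 10^{6}$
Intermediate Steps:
$p{\left(a \right)} = - \frac{a}{33}$ ($p{\left(a \right)} = a \left(- \frac{1}{33}\right) = - \frac{a}{33}$)
$R{\left(m \right)} = - 3 m$
$T{\left(P \right)} = P - 3 P^{2}$ ($T{\left(P \right)} = - 3 P^{2} + P = P - 3 P^{2}$)
$- 249 p{\left(41 \right)} + T{\left(701 \right)} = - 249 \left(\left(- \frac{1}{33}\right) 41\right) + 701 \left(1 - 2103\right) = \left(-249\right) \left(- \frac{41}{33}\right) + 701 \left(1 - 2103\right) = \frac{3403}{11} + 701 \left(-2102\right) = \frac{3403}{11} - 1473502 = - \frac{16205119}{11}$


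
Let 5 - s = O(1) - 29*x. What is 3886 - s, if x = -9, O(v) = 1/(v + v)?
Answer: 8285/2 ≈ 4142.5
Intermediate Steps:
O(v) = 1/(2*v)
s = -513/2 (s = 5 - ((1/2)/1 - 29*(-9)) = 5 - ((1/2)*1 + 261) = 5 - (1/2 + 261) = 5 - 1*523/2 = 5 - 523/2 = -513/2 ≈ -256.50)
3886 - s = 3886 - 1*(-513/2) = 3886 + 513/2 = 8285/2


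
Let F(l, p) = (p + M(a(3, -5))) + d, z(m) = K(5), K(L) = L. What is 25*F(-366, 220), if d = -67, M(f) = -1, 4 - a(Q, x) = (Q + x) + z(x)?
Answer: 3800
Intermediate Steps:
z(m) = 5
a(Q, x) = -1 - Q - x (a(Q, x) = 4 - ((Q + x) + 5) = 4 - (5 + Q + x) = 4 + (-5 - Q - x) = -1 - Q - x)
F(l, p) = -68 + p (F(l, p) = (p - 1) - 67 = (-1 + p) - 67 = -68 + p)
25*F(-366, 220) = 25*(-68 + 220) = 25*152 = 3800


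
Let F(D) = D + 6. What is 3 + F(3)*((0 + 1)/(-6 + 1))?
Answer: 6/5 ≈ 1.2000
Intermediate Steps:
F(D) = 6 + D
3 + F(3)*((0 + 1)/(-6 + 1)) = 3 + (6 + 3)*((0 + 1)/(-6 + 1)) = 3 + 9*(1/(-5)) = 3 + 9*(1*(-1/5)) = 3 + 9*(-1/5) = 3 - 9/5 = 6/5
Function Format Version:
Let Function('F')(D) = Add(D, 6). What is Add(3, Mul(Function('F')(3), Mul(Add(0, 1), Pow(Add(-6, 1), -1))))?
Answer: Rational(6, 5) ≈ 1.2000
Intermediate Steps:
Function('F')(D) = Add(6, D)
Add(3, Mul(Function('F')(3), Mul(Add(0, 1), Pow(Add(-6, 1), -1)))) = Add(3, Mul(Add(6, 3), Mul(Add(0, 1), Pow(Add(-6, 1), -1)))) = Add(3, Mul(9, Mul(1, Pow(-5, -1)))) = Add(3, Mul(9, Mul(1, Rational(-1, 5)))) = Add(3, Mul(9, Rational(-1, 5))) = Add(3, Rational(-9, 5)) = Rational(6, 5)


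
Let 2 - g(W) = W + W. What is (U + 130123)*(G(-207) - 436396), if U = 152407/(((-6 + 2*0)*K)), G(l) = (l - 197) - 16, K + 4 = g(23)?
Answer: -1027277414131/18 ≈ -5.7071e+10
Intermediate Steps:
g(W) = 2 - 2*W (g(W) = 2 - (W + W) = 2 - 2*W)
K = -48 (K = -4 + (2 - 2*23) = -4 + (2 - 46) = -4 - 44 = -48)
G(l) = -213 + l (G(l) = (-197 + l) - 16 = -213 + l)
U = 152407/288 (U = 152407/(((-6 + 2*0)*(-48))) = 152407/(((-6 + 0)*(-48))) = 152407/((-6*(-48))) = 152407/288 ≈ 529.19)
(U + 130123)*(G(-207) - 436396) = (152407/288 + 130123)*((-213 - 207) - 436396) = 37627831*(-420 - 436396)/288 = (37627831/288)*(-436816) = -1027277414131/18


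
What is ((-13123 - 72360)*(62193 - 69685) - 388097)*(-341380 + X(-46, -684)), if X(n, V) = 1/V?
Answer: -149454310494663419/684 ≈ -2.1850e+14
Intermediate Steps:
((-13123 - 72360)*(62193 - 69685) - 388097)*(-341380 + X(-46, -684)) = ((-13123 - 72360)*(62193 - 69685) - 388097)*(-341380 + 1/(-684)) = (-85483*(-7492) - 388097)*(-341380 - 1/684) = (640438636 - 388097)*(-233503921/684) = 640050539*(-233503921/684) = -149454310494663419/684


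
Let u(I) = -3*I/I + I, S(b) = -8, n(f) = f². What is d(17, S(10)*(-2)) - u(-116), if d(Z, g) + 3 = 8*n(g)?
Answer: 2164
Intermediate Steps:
u(I) = -3 + I (u(I) = -3*1 + I = -3 + I)
d(Z, g) = -3 + 8*g²
d(17, S(10)*(-2)) - u(-116) = (-3 + 8*(-8*(-2))²) - (-3 - 116) = (-3 + 8*16²) - 1*(-119) = (-3 + 8*256) + 119 = (-3 + 2048) + 119 = 2045 + 119 = 2164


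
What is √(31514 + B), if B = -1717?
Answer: √29797 ≈ 172.62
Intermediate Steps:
√(31514 + B) = √(31514 - 1717) = √29797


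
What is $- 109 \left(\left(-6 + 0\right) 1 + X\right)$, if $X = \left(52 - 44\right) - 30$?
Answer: $3052$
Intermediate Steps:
$X = -22$ ($X = 8 - 30 = -22$)
$- 109 \left(\left(-6 + 0\right) 1 + X\right) = - 109 \left(\left(-6 + 0\right) 1 - 22\right) = - 109 \left(\left(-6\right) 1 - 22\right) = - 109 \left(-6 - 22\right) = \left(-109\right) \left(-28\right) = 3052$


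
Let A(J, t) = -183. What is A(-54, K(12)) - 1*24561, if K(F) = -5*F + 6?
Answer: -24744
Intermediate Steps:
K(F) = 6 - 5*F
A(-54, K(12)) - 1*24561 = -183 - 1*24561 = -183 - 24561 = -24744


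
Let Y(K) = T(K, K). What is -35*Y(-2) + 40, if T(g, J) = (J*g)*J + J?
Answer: 390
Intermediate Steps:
T(g, J) = J + g*J**2 (T(g, J) = g*J**2 + J = J + g*J**2)
Y(K) = K*(1 + K**2) (Y(K) = K*(1 + K*K) = K*(1 + K**2))
-35*Y(-2) + 40 = -35*(-2 + (-2)**3) + 40 = -35*(-2 - 8) + 40 = -35*(-10) + 40 = 350 + 40 = 390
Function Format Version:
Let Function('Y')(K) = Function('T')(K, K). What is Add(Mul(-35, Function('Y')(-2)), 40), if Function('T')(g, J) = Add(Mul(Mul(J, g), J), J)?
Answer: 390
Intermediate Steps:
Function('T')(g, J) = Add(J, Mul(g, Pow(J, 2))) (Function('T')(g, J) = Add(Mul(g, Pow(J, 2)), J) = Add(J, Mul(g, Pow(J, 2))))
Function('Y')(K) = Mul(K, Add(1, Pow(K, 2))) (Function('Y')(K) = Mul(K, Add(1, Mul(K, K))) = Mul(K, Add(1, Pow(K, 2))))
Add(Mul(-35, Function('Y')(-2)), 40) = Add(Mul(-35, Add(-2, Pow(-2, 3))), 40) = Add(Mul(-35, Add(-2, -8)), 40) = Add(Mul(-35, -10), 40) = Add(350, 40) = 390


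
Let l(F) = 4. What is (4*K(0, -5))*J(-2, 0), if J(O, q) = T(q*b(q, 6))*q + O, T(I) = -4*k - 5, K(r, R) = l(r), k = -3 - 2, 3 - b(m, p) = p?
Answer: -32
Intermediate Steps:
b(m, p) = 3 - p
k = -5
K(r, R) = 4
T(I) = 15 (T(I) = -4*(-5) - 5 = 20 - 5 = 15)
J(O, q) = O + 15*q (J(O, q) = 15*q + O = O + 15*q)
(4*K(0, -5))*J(-2, 0) = (4*4)*(-2 + 15*0) = 16*(-2 + 0) = 16*(-2) = -32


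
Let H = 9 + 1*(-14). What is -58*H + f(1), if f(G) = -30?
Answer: 260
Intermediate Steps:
H = -5 (H = 9 - 14 = -5)
-58*H + f(1) = -58*(-5) - 30 = 290 - 30 = 260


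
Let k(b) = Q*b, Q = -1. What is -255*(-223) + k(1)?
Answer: 56864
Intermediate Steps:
k(b) = -b
-255*(-223) + k(1) = -255*(-223) - 1*1 = 56865 - 1 = 56864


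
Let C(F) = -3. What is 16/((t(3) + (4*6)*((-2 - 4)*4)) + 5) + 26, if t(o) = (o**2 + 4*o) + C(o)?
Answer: 14362/553 ≈ 25.971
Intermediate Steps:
t(o) = -3 + o**2 + 4*o (t(o) = (o**2 + 4*o) - 3 = -3 + o**2 + 4*o)
16/((t(3) + (4*6)*((-2 - 4)*4)) + 5) + 26 = 16/(((-3 + 3**2 + 4*3) + (4*6)*((-2 - 4)*4)) + 5) + 26 = 16/(((-3 + 9 + 12) + 24*(-6*4)) + 5) + 26 = 16/((18 + 24*(-24)) + 5) + 26 = 16/((18 - 576) + 5) + 26 = 16/(-558 + 5) + 26 = 16/(-553) + 26 = 16*(-1/553) + 26 = -16/553 + 26 = 14362/553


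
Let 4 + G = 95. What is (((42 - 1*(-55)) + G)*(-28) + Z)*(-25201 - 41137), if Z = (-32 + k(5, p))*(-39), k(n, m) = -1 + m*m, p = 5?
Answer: 328505776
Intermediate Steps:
G = 91 (G = -4 + 95 = 91)
k(n, m) = -1 + m²
Z = 312 (Z = (-32 + (-1 + 5²))*(-39) = (-32 + (-1 + 25))*(-39) = (-32 + 24)*(-39) = -8*(-39) = 312)
(((42 - 1*(-55)) + G)*(-28) + Z)*(-25201 - 41137) = (((42 - 1*(-55)) + 91)*(-28) + 312)*(-25201 - 41137) = (((42 + 55) + 91)*(-28) + 312)*(-66338) = ((97 + 91)*(-28) + 312)*(-66338) = (188*(-28) + 312)*(-66338) = (-5264 + 312)*(-66338) = -4952*(-66338) = 328505776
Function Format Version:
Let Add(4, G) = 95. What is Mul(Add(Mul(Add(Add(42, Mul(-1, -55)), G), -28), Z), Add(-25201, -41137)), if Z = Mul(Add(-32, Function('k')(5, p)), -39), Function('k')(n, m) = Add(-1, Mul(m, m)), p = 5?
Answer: 328505776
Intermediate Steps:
G = 91 (G = Add(-4, 95) = 91)
Function('k')(n, m) = Add(-1, Pow(m, 2))
Z = 312 (Z = Mul(Add(-32, Add(-1, Pow(5, 2))), -39) = Mul(Add(-32, Add(-1, 25)), -39) = Mul(Add(-32, 24), -39) = Mul(-8, -39) = 312)
Mul(Add(Mul(Add(Add(42, Mul(-1, -55)), G), -28), Z), Add(-25201, -41137)) = Mul(Add(Mul(Add(Add(42, Mul(-1, -55)), 91), -28), 312), Add(-25201, -41137)) = Mul(Add(Mul(Add(Add(42, 55), 91), -28), 312), -66338) = Mul(Add(Mul(Add(97, 91), -28), 312), -66338) = Mul(Add(Mul(188, -28), 312), -66338) = Mul(Add(-5264, 312), -66338) = Mul(-4952, -66338) = 328505776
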